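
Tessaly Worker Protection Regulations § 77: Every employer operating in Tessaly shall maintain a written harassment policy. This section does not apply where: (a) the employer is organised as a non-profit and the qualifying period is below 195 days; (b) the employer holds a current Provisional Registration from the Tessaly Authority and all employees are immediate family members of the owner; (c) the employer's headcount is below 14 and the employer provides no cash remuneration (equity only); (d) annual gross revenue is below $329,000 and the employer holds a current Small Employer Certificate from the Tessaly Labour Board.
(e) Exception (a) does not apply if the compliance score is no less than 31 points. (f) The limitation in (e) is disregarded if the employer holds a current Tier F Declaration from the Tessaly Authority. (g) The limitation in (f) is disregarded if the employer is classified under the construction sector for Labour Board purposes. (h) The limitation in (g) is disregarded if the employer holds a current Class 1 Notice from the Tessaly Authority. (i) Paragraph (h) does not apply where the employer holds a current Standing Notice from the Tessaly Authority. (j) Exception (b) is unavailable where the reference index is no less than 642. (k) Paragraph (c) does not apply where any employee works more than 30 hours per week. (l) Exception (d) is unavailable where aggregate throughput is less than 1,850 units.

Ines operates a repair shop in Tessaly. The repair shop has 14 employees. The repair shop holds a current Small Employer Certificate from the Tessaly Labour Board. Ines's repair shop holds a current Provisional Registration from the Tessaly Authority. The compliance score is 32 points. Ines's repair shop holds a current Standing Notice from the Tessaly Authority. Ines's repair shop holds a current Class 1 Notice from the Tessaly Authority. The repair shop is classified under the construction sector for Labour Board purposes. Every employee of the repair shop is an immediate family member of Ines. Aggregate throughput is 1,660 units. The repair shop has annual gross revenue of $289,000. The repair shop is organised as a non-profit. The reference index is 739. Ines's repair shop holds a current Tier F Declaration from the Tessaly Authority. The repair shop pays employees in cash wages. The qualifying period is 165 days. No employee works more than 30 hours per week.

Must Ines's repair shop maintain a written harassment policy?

Exception (a)'s conditions are all satisfied: the employer is a non-profit; the qualifying period is 165 days, below the 195 days limit. But applying paragraphs (e)–(i): (e) operates against (a): the compliance score is 32 points, meeting the 31 points threshold. (f) would limit (e) — a current Tier F Declaration is held — but (g) sets (f) aside: (g) operates against (f): the repair shop is classified under the construction sector. (h) applies (a current Class 1 Notice is held), but is displaced by (i): (i) operates against (h): a current Standing Notice is held. Exception (a) does not apply.
Exception (b)'s conditions are all satisfied: a current Provisional Registration is held; every employee is an immediate family member. But applying paragraph (j): (j) operates against (b): the reference index is 739, meeting the 642 threshold. So (b) is unavailable.
Exception (c) requires that the employer's headcount is below 14; but the employer's headcount is 14, not below 14, so (c) is unavailable.
Exception (d)'s conditions are all satisfied: annual gross revenue is $289,000, below the $329,000 limit; a current Small Employer Certificate is held. But: (l) is engaged — aggregate throughput is 1,660 units, less than the 1,850 units limit. Exception (d) does not apply.
No exception is made out. Ines's repair shop falls within the general rule.

Yes — Ines's repair shop must maintain a written harassment policy.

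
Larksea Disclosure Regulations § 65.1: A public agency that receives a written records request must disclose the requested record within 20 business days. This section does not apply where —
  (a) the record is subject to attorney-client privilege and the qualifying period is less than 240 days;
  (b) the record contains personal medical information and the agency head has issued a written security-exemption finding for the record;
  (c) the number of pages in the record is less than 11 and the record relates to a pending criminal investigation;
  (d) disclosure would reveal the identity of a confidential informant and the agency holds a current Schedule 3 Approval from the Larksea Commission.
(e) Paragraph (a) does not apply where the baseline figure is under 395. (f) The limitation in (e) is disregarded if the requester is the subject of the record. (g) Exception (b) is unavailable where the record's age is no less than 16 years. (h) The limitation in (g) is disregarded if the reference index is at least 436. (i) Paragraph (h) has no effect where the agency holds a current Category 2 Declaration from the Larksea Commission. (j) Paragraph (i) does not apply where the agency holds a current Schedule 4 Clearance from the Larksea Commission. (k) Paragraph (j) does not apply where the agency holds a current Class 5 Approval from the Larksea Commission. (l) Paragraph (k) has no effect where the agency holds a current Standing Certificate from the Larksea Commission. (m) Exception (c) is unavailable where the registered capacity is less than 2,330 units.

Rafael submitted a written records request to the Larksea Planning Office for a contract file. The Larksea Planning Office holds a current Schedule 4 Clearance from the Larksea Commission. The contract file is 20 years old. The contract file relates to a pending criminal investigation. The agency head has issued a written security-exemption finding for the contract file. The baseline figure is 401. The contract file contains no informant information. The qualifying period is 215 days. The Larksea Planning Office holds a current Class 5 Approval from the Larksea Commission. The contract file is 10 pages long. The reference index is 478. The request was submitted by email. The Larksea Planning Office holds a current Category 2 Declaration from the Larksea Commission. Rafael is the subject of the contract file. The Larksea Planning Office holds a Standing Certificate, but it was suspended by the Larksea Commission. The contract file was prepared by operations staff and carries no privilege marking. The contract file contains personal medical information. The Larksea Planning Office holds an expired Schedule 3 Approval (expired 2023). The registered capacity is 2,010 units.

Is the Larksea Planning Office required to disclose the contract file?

Yes — the Larksea Planning Office must disclose the contract file.

Exception (a) does not apply: the contract file carries no privilege marking.
Exception (b): the contract file contains personal medical information; a written security-exemption finding has been issued — every condition holds. But: (g) operates against (b): the record's age is 20 years, meeting the 16 years threshold. (h) is triggered (the reference index is 478, meeting the 436 threshold), but is displaced by (i): (i) operates against (h): a current Category 2 Declaration is held. (j) would limit (i) — a current Schedule 4 Clearance is held — but (k) sets (j) aside: (k) operates against (j): a current Class 5 Approval is held. (l), which would lift (k), does not operate here — there is no Standing Certificate in force. (b) is therefore removed.
All of (c)'s requirements are met (the number of pages in the record is 10, less than the 11 limit; the contract file relates to a pending investigation). But: (m) applies — the registered capacity is 2,010 units, less than the 2,330 units limit. (c) is therefore removed.
Exception (d) fails — the contract file contains no informant information.
No exception displaces § 65.1.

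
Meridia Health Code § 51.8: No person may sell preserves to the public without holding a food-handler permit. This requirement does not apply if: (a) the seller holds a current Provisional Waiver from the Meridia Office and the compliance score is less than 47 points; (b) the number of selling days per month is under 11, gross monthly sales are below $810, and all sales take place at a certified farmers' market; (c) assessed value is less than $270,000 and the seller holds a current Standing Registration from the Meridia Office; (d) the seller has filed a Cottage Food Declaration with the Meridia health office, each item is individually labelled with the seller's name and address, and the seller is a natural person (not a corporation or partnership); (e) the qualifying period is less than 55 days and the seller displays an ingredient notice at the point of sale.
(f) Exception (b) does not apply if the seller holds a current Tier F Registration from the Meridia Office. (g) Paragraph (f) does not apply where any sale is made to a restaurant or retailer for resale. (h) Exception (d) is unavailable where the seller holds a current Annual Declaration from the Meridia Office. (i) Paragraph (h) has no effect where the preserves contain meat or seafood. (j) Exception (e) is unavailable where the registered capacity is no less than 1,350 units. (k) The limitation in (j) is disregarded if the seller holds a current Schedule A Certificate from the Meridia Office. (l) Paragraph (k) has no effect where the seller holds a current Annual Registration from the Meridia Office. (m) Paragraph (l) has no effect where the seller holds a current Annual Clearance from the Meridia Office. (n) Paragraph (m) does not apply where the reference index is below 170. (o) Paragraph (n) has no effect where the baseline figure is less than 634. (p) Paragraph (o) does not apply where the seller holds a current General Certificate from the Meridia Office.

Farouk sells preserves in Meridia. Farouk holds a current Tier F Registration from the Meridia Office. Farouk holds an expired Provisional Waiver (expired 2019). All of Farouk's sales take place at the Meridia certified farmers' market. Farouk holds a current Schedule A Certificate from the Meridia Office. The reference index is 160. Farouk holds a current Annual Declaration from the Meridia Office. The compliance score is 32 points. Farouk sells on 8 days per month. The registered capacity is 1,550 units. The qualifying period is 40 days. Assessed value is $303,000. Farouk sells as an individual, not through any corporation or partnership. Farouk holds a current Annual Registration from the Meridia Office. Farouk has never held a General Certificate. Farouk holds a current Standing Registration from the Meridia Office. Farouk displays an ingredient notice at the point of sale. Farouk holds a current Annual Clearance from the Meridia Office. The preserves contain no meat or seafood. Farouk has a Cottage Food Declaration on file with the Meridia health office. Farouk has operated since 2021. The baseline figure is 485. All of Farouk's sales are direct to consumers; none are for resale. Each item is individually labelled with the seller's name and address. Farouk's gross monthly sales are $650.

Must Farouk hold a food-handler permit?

No — exception (e) applies; Farouk is not required to hold a food-handler permit.

Exception (a) fails — no current Provisional Waiver is held.
All of (b)'s requirements are met (the number of selling days per month is 8, under the 11 limit; gross monthly sales are $650, below the $810 limit; all sales are at a certified farmers' market). Turning to paragraphs (f)–(g): (f) operates — a current Tier F Registration is held. (g) does not operate here (no sales are for resale), so (f) stands. Exception (b) does not apply.
Exception (c) requires that assessed value is less than $270,000; but assessed value is $303,000, not less than $270,000, so (c) is unavailable.
All of (d)'s requirements are met (a Cottage Food Declaration is on file; items are individually labelled; the seller is a natural person). However, paragraphs (h)–(i) must be considered: (h) operates against (d): a current Annual Declaration is held. (i), which would lift (h), does not operate here — the preserves contain no meat or seafood. Exception (d) does not apply.
Exception (e) is satisfied on its face — the qualifying period is 40 days, less than the 55 days limit; an ingredient notice is displayed. As to paragraphs (j)–(p): (j) operates (the registered capacity is 1,550 units, meeting the 1,350 units threshold), but yields to (k): (k) operates against (j): a current Schedule A Certificate is held. (l) would limit (k) — a current Annual Registration is held — but (m) sets (l) aside: (m) is triggered — a current Annual Clearance is held. (n) applies (the reference index is 160, below the 170 limit), but is set aside by (o): (o) applies — the baseline figure is 485, less than the 634 limit. (p), which would lift (o), is not engaged — there is no General Certificate in force. Exception (e) stands.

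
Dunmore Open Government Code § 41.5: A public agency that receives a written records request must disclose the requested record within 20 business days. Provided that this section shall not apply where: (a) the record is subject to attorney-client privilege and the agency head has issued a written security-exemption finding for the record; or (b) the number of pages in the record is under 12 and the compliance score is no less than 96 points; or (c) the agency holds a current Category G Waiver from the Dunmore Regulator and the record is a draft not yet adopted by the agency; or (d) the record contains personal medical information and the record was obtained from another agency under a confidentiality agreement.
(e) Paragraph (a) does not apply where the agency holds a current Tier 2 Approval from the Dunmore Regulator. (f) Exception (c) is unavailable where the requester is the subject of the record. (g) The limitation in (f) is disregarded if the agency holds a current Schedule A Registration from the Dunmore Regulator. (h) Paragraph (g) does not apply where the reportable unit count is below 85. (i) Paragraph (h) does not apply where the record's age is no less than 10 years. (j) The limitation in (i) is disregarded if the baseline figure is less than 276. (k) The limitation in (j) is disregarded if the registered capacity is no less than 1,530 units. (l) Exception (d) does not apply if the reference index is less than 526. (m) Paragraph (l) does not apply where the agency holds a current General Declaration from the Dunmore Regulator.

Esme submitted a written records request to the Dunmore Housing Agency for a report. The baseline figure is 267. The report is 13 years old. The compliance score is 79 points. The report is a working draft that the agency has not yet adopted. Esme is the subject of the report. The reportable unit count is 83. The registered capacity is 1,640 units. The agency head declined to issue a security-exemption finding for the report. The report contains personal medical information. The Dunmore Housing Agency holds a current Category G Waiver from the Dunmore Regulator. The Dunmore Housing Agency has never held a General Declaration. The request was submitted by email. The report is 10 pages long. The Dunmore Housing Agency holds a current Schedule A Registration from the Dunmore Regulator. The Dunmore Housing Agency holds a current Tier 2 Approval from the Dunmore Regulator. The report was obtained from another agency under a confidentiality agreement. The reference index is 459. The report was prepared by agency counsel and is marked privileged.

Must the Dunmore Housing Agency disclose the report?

Exception (a) fails — the agency head declined to issue a security-exemption finding.
Exception (b) requires that the compliance score is no less than 96 points; but the compliance score is 79 points, short of 96 points, so (b) is unavailable.
Exception (c)'s conditions are all satisfied: a current Category G Waiver is held; the report is an unadopted draft. Under paragraphs (f)–(k): (f) is engaged (Esme is the subject of the report), but is displaced by (g): (g) operates against (f): a current Schedule A Registration is held. (h) would limit (g) — the reportable unit count is 83, below the 85 limit — but (i) sets (h) aside: (i) is engaged — the record's age is 13 years, meeting the 10 years threshold. (j) is triggered (the baseline figure is 267, less than the 276 limit), but is displaced by (k): (k) operates against (j): the registered capacity is 1,640 units, meeting the 1,530 units threshold. (c) remains available.
Exception (d) is satisfied on its face — the report contains personal medical information; the report was obtained under a confidentiality agreement. But applying paragraphs (l)–(m): (l) operates against (d): the reference index is 459, less than the 526 limit. (m), which would lift (l), is inapplicable — the General Declaration is not current. So (d) is unavailable.

No — exception (c) applies; the Dunmore Housing Agency is not required to disclose the report.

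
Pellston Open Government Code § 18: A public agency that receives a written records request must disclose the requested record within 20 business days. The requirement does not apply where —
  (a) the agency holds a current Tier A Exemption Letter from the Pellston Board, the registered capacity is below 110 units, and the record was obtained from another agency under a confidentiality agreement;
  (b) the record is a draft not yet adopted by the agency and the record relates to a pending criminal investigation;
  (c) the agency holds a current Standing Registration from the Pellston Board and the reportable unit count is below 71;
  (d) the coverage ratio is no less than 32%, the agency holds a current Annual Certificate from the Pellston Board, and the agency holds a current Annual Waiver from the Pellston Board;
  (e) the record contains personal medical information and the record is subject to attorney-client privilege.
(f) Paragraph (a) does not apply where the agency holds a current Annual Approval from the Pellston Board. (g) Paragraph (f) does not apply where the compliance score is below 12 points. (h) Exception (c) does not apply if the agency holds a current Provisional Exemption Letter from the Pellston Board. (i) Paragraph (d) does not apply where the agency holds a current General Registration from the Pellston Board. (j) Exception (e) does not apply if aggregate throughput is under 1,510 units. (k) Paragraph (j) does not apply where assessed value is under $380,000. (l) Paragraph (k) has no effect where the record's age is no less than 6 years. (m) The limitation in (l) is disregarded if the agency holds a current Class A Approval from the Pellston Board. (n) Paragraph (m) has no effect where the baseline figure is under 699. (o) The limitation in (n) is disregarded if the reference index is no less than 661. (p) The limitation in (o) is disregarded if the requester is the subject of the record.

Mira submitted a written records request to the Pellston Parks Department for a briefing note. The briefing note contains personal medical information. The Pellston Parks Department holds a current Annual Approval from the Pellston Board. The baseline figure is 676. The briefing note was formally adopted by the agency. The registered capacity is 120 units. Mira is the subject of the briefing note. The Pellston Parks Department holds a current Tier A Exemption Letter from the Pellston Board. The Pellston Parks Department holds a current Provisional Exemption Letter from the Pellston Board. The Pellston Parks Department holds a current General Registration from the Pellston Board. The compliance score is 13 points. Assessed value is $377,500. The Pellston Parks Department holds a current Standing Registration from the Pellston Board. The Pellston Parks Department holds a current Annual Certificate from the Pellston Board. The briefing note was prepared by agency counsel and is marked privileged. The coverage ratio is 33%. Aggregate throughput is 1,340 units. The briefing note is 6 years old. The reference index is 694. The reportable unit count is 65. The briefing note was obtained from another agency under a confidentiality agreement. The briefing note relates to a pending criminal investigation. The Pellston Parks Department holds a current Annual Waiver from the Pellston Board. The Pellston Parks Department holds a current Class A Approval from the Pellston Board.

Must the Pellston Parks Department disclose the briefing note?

Yes — the Pellston Parks Department must disclose the briefing note.

Exception (a) requires that the registered capacity is below 110 units; but the registered capacity is 120 units, not below 110 units, so (a) is unavailable.
Exception (b) fails — the briefing note has been formally adopted.
Exception (c) is satisfied on its face — a current Standing Registration is held; the reportable unit count is 65, below the 71 limit. However, paragraph (h) must be considered: (h) operates against (c): a current Provisional Exemption Letter is held. (c) is therefore removed.
Exception (d): the coverage ratio is 33%, meeting the 32% threshold; a current Annual Certificate is held; a current Annual Waiver is held — every condition holds. But applying paragraph (i): (i) operates against (d): a current General Registration is held. (d) is therefore removed.
All of (e)'s requirements are met (the briefing note contains personal medical information; the briefing note is privileged). But applying paragraphs (j)–(p): (j) is triggered — aggregate throughput is 1,340 units, under the 1,510 units limit. (k) is engaged (assessed value is $377,500, under the $380,000 limit), but is itself disapplied by (l): (l) operates — the record's age is 6 years, meeting the 6 years threshold. (m) is triggered (a current Class A Approval is held), but is displaced by (n): (n) operates against (m): the baseline figure is 676, under the 699 limit. (o) would limit (n) — the reference index is 694, meeting the 661 threshold — but (p) sets (o) aside: (p) is engaged — Mira is the subject of the briefing note. Exception (e) does not apply.
Every exception is unavailable, so the rule governs.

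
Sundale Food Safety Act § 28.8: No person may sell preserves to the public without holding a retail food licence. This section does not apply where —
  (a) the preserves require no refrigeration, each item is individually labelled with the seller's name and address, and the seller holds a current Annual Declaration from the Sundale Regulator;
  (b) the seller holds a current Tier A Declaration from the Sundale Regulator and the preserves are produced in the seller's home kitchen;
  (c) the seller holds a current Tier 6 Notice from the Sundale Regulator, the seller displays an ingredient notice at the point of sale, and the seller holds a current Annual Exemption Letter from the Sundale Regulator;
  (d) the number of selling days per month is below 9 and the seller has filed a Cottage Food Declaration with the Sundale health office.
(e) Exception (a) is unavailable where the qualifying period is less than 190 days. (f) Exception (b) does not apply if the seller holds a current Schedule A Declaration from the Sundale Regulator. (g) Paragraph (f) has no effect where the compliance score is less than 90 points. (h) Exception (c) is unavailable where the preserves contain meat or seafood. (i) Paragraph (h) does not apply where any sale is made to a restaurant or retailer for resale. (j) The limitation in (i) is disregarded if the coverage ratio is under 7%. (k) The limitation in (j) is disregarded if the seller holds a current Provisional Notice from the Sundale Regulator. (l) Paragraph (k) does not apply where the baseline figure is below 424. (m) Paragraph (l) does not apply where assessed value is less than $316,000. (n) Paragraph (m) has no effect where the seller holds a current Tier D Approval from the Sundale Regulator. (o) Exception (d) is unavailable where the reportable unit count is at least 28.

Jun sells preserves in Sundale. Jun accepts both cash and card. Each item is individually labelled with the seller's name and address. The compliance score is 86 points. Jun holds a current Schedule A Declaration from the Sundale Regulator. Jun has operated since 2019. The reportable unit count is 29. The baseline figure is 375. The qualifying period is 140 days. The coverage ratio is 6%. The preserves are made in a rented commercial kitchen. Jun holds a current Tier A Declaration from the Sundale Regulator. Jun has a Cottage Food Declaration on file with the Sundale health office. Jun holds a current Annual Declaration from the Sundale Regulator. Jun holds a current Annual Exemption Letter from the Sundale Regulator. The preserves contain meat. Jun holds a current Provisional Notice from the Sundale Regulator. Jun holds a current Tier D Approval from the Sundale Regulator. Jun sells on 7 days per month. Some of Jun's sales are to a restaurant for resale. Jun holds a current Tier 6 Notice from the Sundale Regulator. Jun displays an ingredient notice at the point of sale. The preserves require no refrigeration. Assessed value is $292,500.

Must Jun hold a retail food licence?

Yes — Jun must hold a retail food licence.

All of (a)'s requirements are met (the preserves are shelf-stable; items are individually labelled; a current Annual Declaration is held). However, paragraph (e) must be considered: (e) operates — the qualifying period is 140 days, less than the 190 days limit. (a) is therefore removed.
Exception (b) requires that the preserves are produced in the seller's home kitchen; but the preserves are made in a commercial kitchen, not a home kitchen, so (b) is unavailable.
Exception (c) is satisfied on its face — a current Tier 6 Notice is held; an ingredient notice is displayed; a current Annual Exemption Letter is held. But: (h) operates — the preserves contain meat. (i) would limit (h) — some sales are to a restaurant for resale — but (j) sets (i) aside: (j) operates against (i): the coverage ratio is 6%, under the 7% limit. (k) applies (a current Provisional Notice is held), but is set aside by (l): (l) applies — the baseline figure is 375, below the 424 limit. (m) would limit (l) — assessed value is $292,500, less than the $316,000 limit — but (n) sets (m) aside: (n) operates — a current Tier D Approval is held. So (c) is unavailable.
All of (d)'s requirements are met (the number of selling days per month is 7, below the 9 limit; a Cottage Food Declaration is on file). However, paragraph (o) must be considered: (o) operates — the reportable unit count is 29, meeting the 28 threshold. (d) is therefore removed.
No exception is made out. Jun falls within the general rule.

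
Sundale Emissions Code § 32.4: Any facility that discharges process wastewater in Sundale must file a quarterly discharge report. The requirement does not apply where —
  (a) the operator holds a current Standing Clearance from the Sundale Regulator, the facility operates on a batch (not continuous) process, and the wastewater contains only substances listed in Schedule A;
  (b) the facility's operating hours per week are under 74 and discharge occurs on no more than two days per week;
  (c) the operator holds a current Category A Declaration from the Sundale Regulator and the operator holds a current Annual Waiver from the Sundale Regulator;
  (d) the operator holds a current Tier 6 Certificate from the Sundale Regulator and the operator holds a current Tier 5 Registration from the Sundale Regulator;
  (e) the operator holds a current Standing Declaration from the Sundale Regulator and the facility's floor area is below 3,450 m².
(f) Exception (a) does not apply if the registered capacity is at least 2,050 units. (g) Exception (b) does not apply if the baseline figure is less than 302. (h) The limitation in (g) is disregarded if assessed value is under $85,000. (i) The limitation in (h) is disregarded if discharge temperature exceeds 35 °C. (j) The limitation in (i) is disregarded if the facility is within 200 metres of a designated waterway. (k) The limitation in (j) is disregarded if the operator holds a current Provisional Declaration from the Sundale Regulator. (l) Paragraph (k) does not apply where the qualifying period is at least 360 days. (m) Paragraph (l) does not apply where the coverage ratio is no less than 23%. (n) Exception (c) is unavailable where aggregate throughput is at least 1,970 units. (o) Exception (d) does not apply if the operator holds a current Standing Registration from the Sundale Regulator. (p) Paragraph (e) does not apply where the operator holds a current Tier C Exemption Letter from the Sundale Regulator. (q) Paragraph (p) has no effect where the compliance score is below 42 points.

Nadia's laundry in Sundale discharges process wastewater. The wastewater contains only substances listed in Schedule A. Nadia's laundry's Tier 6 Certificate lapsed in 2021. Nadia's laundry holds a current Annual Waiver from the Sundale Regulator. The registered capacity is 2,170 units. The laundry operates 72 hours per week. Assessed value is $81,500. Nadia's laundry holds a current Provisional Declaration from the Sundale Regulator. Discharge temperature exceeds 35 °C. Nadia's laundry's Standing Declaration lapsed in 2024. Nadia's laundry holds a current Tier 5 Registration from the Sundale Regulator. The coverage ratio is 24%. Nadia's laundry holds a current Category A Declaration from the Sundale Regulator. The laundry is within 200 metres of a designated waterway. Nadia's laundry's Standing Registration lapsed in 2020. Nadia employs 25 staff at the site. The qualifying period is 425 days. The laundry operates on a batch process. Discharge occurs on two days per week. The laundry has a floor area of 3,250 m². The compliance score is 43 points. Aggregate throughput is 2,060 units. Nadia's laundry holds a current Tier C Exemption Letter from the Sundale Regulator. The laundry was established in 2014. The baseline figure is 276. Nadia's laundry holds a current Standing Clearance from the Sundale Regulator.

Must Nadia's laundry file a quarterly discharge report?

Exception (a)'s conditions are all satisfied: a current Standing Clearance is held; the facility operates on a batch process; the wastewater is Schedule-A-only. But applying paragraph (f): (f) is triggered — the registered capacity is 2,170 units, meeting the 2,050 units threshold. (a) is therefore removed.
Exception (b): the facility's operating hours per week are 72, under the 74 limit; discharge occurs on no more than two days per week — every condition holds. But applying paragraphs (g)–(m): (g) operates against (b): the baseline figure is 276, less than the 302 limit. (h) would limit (g) — assessed value is $81,500, under the $85,000 limit — but (i) sets (h) aside: (i) operates against (h): discharge temperature exceeds 35 °C. (j) would limit (i) — the laundry is within 200 m of a designated waterway — but (k) sets (j) aside: (k) is triggered — a current Provisional Declaration is held. (l) applies (the qualifying period is 425 days, meeting the 360 days threshold), but is itself disapplied by (m): (m) operates against (l): the coverage ratio is 24%, meeting the 23% threshold. So (b) is unavailable.
Exception (c): a current Category A Declaration is held; a current Annual Waiver is held — every condition holds. Turning to paragraph (n): (n) operates — aggregate throughput is 2,060 units, meeting the 1,970 units threshold. (c) is therefore removed.
Exception (d) fails — no current Tier 6 Certificate is held.
Exception (e) fails — there is no Standing Declaration in force.
No exception is made out. Nadia's laundry falls within the general rule.

Yes — Nadia's laundry must file a quarterly discharge report.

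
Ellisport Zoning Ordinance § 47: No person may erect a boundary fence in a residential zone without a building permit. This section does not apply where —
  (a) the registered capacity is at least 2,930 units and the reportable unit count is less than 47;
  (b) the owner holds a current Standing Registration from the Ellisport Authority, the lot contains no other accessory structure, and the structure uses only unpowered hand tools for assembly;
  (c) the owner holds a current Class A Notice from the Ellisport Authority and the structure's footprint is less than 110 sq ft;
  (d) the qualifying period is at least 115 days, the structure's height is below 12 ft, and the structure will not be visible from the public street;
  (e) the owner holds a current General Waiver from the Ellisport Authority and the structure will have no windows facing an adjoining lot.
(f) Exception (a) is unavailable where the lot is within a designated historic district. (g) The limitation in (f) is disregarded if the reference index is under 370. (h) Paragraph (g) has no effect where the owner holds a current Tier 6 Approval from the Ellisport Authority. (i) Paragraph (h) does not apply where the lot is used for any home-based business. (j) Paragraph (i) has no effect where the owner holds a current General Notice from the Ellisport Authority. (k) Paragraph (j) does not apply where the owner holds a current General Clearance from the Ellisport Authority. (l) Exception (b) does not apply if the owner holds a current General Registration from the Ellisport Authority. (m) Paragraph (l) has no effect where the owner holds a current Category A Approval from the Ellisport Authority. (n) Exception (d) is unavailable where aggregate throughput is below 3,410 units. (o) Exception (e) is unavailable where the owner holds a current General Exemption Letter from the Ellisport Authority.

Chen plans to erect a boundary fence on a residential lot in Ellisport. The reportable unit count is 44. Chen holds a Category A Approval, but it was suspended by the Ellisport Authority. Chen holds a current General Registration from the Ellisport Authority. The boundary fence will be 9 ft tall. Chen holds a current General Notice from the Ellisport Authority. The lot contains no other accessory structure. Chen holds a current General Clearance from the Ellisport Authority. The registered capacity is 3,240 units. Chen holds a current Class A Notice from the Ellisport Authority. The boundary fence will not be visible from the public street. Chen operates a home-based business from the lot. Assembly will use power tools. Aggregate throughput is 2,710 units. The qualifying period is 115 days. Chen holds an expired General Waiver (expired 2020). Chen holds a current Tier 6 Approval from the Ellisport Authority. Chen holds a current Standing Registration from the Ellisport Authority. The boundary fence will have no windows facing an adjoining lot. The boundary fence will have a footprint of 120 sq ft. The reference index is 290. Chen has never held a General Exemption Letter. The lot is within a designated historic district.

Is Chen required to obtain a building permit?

Exception (a): the registered capacity is 3,240 units, meeting the 2,930 units threshold; the reportable unit count is 44, less than the 47 limit — every condition holds. Under paragraphs (f)–(k): (f) is triggered (the lot is in a historic district), but is set aside by (g): (g) operates against (f): the reference index is 290, under the 370 limit. (h) would limit (g) — a current Tier 6 Approval is held — but (i) sets (h) aside: (i) operates against (h): a home-based business operates on the lot. (j) applies (a current General Notice is held), but is overridden by (k): (k) applies — a current General Clearance is held. (a) remains available.
Exception (b) requires that the structure uses only unpowered hand tools for assembly; but assembly uses power tools, so (b) is unavailable.
Exception (c) requires that the structure's footprint is less than 110 sq ft; but the structure's footprint is 120 sq ft, not less than 110 sq ft, so (c) is unavailable.
Exception (d) is satisfied on its face — the qualifying period is 115 days, meeting the 115 days threshold; the structure's height is 9 ft, below the 12 ft limit; the structure will not be visible from the street. But: (n) applies — aggregate throughput is 2,710 units, below the 3,410 units limit. Exception (d) does not apply.
Exception (e) fails — no current General Waiver is held.

No — exception (a) applies; Chen does not need a building permit.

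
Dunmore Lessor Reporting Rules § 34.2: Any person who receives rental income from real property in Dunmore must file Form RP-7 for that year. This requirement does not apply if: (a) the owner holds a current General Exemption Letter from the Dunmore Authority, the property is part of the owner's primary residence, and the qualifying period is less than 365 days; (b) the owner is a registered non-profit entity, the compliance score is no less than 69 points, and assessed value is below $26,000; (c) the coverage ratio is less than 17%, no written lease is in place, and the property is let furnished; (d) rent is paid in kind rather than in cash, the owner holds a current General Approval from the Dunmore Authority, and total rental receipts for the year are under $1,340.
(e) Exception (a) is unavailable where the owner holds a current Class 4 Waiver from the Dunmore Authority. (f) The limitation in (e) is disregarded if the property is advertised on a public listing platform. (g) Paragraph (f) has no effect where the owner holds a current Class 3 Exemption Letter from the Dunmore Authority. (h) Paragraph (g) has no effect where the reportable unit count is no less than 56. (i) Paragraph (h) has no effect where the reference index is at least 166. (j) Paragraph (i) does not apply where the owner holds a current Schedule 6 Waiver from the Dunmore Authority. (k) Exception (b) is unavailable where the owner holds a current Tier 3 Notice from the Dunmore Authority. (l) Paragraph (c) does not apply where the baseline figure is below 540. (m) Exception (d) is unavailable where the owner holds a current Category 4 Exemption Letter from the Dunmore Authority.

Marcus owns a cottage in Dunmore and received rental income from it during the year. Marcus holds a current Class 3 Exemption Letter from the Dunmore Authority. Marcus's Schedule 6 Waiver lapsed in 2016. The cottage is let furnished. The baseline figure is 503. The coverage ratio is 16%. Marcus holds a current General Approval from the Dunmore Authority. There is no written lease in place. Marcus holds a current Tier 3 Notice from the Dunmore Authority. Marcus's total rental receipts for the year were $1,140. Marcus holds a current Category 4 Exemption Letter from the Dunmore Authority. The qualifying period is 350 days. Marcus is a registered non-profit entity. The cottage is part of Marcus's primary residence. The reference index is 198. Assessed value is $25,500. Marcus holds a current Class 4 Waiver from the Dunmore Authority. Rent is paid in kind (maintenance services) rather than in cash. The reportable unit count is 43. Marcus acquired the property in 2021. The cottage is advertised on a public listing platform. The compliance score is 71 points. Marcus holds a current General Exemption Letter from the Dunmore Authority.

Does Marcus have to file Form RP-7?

Yes — Marcus must file Form RP-7.

All of (a)'s requirements are met (a current General Exemption Letter is held; the cottage is part of the primary residence; the qualifying period is 350 days, less than the 365 days limit). Turning to paragraphs (e)–(j): (e) operates against (a): a current Class 4 Waiver is held. (f) would limit (e) — the property is publicly advertised — but (g) sets (f) aside: (g) operates against (f): a current Class 3 Exemption Letter is held. (h), which would lift (g), is not engaged — the reportable unit count is 43, short of 56. Exception (a) does not apply.
All of (b)'s requirements are met (Marcus is a registered non-profit; the compliance score is 71 points, meeting the 69 points threshold; assessed value is $25,500, below the $26,000 limit). But applying paragraph (k): (k) operates against (b): a current Tier 3 Notice is held. Exception (b) does not apply.
Exception (c)'s conditions are all satisfied: the coverage ratio is 16%, less than the 17% limit; there is no written lease; the property is let furnished. But: (l) is triggered — the baseline figure is 503, below the 540 limit. So (c) is unavailable.
Exception (d): rent is paid in kind; a current General Approval is held; total rental receipts for the year are $1,140, under the $1,340 limit — every condition holds. Turning to paragraph (m): (m) operates — a current Category 4 Exemption Letter is held. Exception (d) does not apply.
No exception displaces § 34.2.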